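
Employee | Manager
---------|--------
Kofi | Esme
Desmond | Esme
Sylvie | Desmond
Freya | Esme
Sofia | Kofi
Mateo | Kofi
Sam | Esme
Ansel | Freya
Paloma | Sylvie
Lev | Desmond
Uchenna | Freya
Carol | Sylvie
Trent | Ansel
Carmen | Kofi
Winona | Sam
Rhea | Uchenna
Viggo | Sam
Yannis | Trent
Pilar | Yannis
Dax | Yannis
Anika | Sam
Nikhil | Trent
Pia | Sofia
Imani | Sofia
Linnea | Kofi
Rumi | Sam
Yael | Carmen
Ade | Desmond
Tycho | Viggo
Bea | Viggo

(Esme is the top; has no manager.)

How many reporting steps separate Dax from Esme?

Chain from Dax up to Esme: Dax → Yannis → Trent → Ansel → Freya → Esme. That is 5 steps up, so Dax is 5 levels below Esme.

5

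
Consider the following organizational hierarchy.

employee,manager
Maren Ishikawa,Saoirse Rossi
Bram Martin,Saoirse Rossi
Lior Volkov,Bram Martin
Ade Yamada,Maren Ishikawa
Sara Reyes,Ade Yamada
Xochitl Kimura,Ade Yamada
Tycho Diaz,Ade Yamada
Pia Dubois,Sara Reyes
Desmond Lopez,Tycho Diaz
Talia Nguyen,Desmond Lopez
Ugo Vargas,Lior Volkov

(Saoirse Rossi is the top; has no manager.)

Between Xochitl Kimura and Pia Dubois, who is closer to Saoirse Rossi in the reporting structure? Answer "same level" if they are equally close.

Xochitl Kimura is 3 levels below Saoirse Rossi; Pia Dubois is 4. Xochitl Kimura is higher.

Xochitl Kimura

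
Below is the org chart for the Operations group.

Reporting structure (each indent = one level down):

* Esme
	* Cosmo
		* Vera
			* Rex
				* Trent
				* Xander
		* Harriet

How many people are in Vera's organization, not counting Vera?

3

Vera directly manages Rex. Under Rex: Xander, Trent (2). That's 3 in total.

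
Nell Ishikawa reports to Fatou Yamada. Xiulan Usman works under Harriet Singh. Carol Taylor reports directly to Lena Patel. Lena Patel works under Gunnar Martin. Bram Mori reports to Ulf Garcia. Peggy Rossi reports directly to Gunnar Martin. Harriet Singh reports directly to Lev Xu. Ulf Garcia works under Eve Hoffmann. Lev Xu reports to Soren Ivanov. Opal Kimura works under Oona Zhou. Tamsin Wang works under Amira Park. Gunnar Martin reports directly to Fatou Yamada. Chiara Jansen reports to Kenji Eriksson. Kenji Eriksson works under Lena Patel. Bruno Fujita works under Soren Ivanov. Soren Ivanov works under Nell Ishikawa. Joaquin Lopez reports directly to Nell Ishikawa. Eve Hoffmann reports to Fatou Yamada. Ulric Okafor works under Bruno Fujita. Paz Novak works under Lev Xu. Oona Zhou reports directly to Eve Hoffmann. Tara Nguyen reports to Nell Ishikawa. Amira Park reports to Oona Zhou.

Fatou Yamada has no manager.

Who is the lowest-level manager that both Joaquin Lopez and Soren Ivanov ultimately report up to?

Joaquin Lopez's chain of managers is Nell Ishikawa, Fatou Yamada. Soren Ivanov's chain of managers is Nell Ishikawa, Fatou Yamada. The first manager that appears in both chains is Nell Ishikawa.

Nell Ishikawa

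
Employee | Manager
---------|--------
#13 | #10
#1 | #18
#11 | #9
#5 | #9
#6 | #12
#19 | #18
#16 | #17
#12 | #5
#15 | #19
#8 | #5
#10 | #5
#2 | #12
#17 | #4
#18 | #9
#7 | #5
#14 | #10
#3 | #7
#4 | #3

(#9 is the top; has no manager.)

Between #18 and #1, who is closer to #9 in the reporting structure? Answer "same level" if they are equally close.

#18 is 1 level below #9; #1 is 2. #18 is higher.

#18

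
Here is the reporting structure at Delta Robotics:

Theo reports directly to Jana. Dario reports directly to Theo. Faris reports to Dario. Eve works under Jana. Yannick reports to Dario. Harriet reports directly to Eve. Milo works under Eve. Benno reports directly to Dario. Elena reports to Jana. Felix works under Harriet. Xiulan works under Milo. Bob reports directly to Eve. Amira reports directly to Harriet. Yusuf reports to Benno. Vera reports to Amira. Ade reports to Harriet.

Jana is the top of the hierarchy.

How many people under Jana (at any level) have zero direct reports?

The people in Jana's organization with no one reporting to them are Elena, Bob, Xiulan, Ade, Vera, Felix, Yusuf, Yannick, Faris. That is 9.

9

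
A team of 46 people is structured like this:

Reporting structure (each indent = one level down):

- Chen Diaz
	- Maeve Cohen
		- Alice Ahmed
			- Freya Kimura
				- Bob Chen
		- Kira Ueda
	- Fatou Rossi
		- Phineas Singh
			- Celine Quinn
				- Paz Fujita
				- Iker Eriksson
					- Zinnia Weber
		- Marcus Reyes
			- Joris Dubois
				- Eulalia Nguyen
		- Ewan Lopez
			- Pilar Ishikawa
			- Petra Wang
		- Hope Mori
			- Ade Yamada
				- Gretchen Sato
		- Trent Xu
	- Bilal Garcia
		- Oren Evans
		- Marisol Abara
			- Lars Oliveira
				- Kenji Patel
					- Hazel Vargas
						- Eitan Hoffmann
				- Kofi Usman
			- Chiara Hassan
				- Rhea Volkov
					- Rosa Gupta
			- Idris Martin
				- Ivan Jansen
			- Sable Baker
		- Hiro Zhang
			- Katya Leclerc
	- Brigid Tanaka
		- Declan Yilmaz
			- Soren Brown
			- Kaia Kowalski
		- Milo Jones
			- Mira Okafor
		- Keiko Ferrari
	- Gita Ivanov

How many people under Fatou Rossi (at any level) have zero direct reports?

7

The people in Fatou Rossi's organization with no one reporting to them are Trent Xu, Gretchen Sato, Petra Wang, Pilar Ishikawa, Eulalia Nguyen, Zinnia Weber, Paz Fujita. That is 7.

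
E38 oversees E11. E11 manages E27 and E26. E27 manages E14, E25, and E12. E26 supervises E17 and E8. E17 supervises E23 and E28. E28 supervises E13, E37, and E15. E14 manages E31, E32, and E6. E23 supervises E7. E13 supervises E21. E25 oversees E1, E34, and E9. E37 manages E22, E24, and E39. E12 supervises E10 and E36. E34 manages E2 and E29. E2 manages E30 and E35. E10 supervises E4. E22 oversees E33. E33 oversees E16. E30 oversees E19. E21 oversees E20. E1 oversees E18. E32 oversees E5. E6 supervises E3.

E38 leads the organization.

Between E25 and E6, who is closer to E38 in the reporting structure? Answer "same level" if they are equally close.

E25 is 3 levels below E38; E6 is 4. E25 is higher.

E25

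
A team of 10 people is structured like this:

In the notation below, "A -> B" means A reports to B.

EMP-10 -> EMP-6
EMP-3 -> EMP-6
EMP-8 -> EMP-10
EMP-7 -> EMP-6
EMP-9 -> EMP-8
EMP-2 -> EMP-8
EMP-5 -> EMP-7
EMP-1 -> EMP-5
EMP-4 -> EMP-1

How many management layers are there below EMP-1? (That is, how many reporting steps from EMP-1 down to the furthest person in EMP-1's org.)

1

The longest chain under EMP-1 runs EMP-1 → EMP-4, which is 1 level below EMP-1.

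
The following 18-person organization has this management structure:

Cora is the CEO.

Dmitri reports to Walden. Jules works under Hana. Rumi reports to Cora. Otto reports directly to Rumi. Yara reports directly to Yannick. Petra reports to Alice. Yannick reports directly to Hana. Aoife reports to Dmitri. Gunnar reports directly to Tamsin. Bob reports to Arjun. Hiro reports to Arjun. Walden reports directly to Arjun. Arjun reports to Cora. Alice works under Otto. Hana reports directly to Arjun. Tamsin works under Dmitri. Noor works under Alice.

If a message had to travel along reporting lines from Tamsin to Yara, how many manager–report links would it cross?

6

Tamsin is 3 levels below Arjun, and Yara is 3 levels below Arjun (their lowest common manager). The shortest path runs up from Tamsin to Arjun and back down to Yara: 3 + 3 = 6 links.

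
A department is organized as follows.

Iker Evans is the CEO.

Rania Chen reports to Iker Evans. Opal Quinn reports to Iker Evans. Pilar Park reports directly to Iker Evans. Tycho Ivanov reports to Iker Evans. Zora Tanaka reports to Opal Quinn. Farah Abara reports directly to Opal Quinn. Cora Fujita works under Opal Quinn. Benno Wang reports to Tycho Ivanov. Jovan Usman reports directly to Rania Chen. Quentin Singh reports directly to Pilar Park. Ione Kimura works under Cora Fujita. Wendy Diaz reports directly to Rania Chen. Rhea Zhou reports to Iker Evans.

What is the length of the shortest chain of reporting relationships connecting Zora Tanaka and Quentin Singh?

Zora Tanaka is 2 levels below Iker Evans, and Quentin Singh is 2 levels below Iker Evans (their lowest common manager). The shortest path runs up from Zora Tanaka to Iker Evans and back down to Quentin Singh: 2 + 2 = 4 links.

4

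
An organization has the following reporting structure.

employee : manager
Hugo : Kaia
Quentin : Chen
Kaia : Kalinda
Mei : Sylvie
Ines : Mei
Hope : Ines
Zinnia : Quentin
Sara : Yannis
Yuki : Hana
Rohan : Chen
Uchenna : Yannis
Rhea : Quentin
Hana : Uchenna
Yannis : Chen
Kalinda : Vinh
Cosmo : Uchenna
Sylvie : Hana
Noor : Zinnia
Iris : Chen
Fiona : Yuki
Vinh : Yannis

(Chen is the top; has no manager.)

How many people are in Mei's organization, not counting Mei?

2

Mei directly manages Ines. Under Ines: Hope (1). That's 2 in total.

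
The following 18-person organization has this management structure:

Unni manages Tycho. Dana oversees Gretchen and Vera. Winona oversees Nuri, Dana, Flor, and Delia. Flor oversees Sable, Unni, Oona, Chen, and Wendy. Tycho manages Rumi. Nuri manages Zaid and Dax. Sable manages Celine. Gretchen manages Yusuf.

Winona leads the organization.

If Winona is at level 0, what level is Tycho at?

3

Chain from Tycho up to Winona: Tycho → Unni → Flor → Winona. That is 3 steps up, so Tycho is 3 levels below Winona.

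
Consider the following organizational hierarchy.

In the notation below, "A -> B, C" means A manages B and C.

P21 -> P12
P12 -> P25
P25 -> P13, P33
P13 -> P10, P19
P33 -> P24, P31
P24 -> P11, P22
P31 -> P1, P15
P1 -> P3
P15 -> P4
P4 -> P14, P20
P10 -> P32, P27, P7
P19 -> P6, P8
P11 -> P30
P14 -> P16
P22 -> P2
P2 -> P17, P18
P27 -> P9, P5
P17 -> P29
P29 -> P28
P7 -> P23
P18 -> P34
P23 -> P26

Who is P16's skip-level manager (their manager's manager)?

P4

P16 reports to P14, and P14 reports to P4. So P16's skip-level manager is P4.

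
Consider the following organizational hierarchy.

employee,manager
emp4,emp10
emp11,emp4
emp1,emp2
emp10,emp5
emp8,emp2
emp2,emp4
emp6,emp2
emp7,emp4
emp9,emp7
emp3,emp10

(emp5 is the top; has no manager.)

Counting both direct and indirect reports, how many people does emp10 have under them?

9

emp10 directly manages emp4, emp3. Under emp4: emp11, emp2, emp8, emp1, emp6, emp7, emp9 (7). emp3 has no reports. So emp10's organization is 2 direct reports plus everyone under them: 8 + 1 = 9.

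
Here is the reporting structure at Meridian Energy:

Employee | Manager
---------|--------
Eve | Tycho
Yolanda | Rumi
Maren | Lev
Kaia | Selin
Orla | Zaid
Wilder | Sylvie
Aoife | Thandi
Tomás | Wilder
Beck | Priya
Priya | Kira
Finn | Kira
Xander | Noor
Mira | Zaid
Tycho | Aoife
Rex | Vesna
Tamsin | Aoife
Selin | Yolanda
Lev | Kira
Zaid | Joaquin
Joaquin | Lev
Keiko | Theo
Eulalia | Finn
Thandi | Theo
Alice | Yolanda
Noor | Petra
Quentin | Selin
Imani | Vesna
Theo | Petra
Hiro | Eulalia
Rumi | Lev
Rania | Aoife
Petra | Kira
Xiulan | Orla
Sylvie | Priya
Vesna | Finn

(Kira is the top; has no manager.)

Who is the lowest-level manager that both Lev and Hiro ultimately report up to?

Lev's chain of managers is Kira. Hiro's chain of managers is Eulalia, Finn, Kira. The first manager that appears in both chains is Kira.

Kira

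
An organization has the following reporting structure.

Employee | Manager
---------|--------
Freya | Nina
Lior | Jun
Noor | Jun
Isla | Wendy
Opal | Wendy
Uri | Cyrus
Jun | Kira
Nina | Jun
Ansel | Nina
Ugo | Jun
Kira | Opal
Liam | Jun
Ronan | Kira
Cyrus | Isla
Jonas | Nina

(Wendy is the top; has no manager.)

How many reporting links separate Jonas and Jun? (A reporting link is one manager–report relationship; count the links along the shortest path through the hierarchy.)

Jonas is in Jun's organization: the chain from Jonas up to Jun is Jonas → Nina → Jun, which is 2 links.

2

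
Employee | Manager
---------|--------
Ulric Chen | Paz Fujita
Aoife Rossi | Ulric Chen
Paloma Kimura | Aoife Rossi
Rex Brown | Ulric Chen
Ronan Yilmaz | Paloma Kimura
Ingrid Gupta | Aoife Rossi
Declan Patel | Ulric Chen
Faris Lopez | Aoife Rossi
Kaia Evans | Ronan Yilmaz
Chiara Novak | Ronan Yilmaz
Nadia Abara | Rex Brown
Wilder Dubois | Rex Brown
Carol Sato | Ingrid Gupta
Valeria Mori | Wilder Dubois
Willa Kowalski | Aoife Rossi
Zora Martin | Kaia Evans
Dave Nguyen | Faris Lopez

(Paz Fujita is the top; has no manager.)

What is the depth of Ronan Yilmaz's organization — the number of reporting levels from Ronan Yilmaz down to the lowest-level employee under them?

2

The longest chain under Ronan Yilmaz runs Ronan Yilmaz → Kaia Evans → Zora Martin, which is 2 levels below Ronan Yilmaz.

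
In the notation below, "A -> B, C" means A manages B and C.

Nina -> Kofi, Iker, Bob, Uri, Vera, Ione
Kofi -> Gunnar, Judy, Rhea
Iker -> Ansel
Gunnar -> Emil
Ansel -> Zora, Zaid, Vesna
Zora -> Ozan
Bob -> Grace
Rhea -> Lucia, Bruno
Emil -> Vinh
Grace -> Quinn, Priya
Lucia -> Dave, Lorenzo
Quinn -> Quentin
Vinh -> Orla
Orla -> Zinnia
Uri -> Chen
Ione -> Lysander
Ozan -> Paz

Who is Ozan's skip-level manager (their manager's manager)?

Ansel

Ozan reports to Zora, and Zora reports to Ansel. So Ozan's skip-level manager is Ansel.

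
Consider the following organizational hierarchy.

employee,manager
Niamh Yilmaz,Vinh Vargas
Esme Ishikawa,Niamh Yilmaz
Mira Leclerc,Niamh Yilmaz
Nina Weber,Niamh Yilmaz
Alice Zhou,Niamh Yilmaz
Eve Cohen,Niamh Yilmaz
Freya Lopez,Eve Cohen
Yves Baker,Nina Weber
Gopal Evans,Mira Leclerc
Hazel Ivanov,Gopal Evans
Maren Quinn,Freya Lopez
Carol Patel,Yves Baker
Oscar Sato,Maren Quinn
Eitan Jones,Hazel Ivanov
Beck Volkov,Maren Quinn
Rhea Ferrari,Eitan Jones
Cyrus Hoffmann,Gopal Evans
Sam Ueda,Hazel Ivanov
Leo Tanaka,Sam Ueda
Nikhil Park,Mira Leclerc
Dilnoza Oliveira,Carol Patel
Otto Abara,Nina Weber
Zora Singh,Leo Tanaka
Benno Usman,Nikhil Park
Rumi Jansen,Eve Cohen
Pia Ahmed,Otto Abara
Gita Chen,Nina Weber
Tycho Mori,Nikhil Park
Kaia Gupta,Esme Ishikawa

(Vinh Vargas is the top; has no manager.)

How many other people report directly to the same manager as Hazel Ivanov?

Hazel Ivanov reports to Gopal Evans. Gopal Evans's other direct reports are Cyrus Hoffmann — 1 peer.

1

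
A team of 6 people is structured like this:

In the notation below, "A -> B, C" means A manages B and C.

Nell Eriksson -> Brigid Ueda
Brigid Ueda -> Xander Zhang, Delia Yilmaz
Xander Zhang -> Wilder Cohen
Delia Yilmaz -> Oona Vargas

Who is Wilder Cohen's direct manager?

Wilder Cohen reports directly to Xander Zhang.

Xander Zhang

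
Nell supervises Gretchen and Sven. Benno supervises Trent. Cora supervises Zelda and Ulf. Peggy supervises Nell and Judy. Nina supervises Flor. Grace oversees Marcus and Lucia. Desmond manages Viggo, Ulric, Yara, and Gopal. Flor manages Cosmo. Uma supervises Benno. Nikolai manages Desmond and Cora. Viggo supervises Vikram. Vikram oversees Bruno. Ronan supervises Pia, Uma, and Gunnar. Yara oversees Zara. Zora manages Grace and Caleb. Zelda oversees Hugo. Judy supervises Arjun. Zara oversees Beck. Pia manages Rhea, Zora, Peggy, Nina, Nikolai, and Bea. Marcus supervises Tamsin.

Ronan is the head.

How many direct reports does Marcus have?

1

Marcus directly manages Tamsin. That is 1 direct report.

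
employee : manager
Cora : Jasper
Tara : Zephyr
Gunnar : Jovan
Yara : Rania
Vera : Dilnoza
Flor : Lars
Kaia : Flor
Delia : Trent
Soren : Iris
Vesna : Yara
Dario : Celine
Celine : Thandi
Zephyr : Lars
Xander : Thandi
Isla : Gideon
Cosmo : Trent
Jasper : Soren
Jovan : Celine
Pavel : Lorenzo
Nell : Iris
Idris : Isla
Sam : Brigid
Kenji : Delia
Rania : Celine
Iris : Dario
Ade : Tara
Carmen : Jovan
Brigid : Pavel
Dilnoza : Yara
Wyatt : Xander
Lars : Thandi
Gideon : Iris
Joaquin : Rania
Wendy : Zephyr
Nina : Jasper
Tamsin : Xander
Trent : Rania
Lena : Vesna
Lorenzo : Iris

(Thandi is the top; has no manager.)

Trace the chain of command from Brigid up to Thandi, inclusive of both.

Brigid reports to Pavel. Pavel reports to Lorenzo. Lorenzo reports to Iris. Iris reports to Dario. Dario reports to Celine. Celine reports to Thandi. Thandi is at the top.

Brigid -> Pavel -> Lorenzo -> Iris -> Dario -> Celine -> Thandi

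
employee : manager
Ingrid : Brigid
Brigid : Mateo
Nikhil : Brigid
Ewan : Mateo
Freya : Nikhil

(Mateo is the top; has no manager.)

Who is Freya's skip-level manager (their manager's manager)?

Brigid

Freya reports to Nikhil, and Nikhil reports to Brigid. So Freya's skip-level manager is Brigid.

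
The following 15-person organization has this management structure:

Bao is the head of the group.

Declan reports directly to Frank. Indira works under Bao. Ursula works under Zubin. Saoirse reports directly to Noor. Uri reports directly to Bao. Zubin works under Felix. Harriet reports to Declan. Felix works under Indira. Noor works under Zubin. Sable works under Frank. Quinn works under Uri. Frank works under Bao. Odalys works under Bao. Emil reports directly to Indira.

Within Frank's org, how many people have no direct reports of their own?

The people in Frank's organization with no one reporting to them are Sable, Harriet. That is 2.

2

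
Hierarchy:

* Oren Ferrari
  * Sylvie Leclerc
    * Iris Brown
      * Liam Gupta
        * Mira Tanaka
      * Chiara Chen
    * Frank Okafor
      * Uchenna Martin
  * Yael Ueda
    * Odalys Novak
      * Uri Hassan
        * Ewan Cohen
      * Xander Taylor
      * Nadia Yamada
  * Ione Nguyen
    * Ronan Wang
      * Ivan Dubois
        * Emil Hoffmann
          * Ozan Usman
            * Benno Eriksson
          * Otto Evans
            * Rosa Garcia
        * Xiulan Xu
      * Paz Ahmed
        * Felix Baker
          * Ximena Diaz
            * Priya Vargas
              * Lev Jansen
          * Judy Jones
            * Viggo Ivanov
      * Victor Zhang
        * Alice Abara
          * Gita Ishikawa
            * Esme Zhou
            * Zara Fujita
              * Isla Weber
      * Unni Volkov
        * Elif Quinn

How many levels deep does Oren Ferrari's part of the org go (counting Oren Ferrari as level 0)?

7

The longest chain under Oren Ferrari runs Oren Ferrari → Ione Nguyen → Ronan Wang → Victor Zhang → Alice Abara → Gita Ishikawa → Zara Fujita → Isla Weber, which is 7 levels below Oren Ferrari.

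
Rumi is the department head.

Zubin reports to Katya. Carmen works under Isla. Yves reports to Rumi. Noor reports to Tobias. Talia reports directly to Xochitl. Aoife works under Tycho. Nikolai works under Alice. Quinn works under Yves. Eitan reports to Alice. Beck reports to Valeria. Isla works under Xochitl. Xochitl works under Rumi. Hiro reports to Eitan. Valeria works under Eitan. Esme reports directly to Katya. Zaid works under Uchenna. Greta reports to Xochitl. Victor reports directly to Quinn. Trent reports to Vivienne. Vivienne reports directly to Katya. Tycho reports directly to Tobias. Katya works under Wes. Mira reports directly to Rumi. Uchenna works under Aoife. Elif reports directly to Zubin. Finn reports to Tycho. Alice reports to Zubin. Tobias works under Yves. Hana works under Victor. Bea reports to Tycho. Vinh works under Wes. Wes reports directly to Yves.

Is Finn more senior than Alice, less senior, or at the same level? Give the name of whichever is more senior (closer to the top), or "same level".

Finn is 4 levels below Rumi; Alice is 5. Finn is higher.

Finn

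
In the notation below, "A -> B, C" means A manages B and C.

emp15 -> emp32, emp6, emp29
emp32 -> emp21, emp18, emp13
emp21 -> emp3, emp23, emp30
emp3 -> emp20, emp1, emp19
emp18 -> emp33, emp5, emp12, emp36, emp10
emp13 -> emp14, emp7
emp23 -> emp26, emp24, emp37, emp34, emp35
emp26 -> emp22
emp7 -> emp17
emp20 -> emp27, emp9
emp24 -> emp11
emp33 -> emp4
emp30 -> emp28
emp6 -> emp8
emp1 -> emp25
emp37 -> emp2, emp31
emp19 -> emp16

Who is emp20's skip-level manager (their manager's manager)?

emp21

emp20 reports to emp3, and emp3 reports to emp21. So emp20's skip-level manager is emp21.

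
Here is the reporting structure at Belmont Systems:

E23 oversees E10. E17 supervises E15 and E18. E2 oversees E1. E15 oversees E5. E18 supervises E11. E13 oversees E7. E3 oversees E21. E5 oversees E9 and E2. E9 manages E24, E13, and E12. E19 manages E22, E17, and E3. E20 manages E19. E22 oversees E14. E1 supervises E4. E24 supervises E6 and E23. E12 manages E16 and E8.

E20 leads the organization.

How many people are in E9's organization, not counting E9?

9

E9 directly manages E24, E13, E12. Under E24: E23, E10, E6 (3). Under E13: E7 (1). Under E12: E8, E16 (2). So E9's organization is 3 direct reports plus everyone under them: 4 + 2 + 3 = 9.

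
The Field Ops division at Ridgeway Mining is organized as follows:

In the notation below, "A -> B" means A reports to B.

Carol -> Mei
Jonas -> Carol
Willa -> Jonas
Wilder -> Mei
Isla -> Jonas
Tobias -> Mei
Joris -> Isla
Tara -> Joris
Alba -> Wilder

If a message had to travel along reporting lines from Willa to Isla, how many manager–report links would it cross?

2

Willa is 1 level below Jonas, and Isla is 1 level below Jonas (their lowest common manager). The shortest path runs up from Willa to Jonas and back down to Isla: 1 + 1 = 2 links.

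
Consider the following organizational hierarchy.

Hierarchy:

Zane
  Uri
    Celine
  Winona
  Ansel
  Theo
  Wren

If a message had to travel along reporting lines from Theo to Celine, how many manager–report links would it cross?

Theo is 1 level below Zane, and Celine is 2 levels below Zane (their lowest common manager). The shortest path runs up from Theo to Zane and back down to Celine: 1 + 2 = 3 links.

3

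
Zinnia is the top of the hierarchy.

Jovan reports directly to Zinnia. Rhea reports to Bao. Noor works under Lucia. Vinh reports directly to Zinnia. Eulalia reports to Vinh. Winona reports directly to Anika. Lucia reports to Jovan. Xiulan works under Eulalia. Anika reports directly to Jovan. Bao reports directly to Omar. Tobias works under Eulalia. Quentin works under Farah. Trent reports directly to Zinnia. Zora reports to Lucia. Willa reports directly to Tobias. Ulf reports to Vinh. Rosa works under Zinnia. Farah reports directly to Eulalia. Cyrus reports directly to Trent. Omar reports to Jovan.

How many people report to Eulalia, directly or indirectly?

5

Eulalia directly manages Farah, Tobias, Xiulan. Under Farah: Quentin (1). Under Tobias: Willa (1). Xiulan has no reports. So Eulalia's organization is 3 direct reports plus everyone under them: 2 + 2 + 1 = 5.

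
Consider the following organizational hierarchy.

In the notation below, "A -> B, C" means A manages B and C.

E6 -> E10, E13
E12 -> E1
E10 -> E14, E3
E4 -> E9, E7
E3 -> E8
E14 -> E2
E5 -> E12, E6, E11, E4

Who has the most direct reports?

E5

Direct-report counts: E5 has 4; E4 has 2; E6 has 2; E10 has 2; E3 has 1; E14 has 1; E12 has 1. The largest is 4, held by E5.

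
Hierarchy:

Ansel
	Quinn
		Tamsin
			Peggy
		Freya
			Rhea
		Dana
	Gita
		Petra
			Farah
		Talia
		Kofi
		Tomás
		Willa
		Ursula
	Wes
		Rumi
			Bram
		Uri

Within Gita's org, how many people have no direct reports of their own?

6

The people in Gita's organization with no one reporting to them are Ursula, Willa, Tomás, Kofi, Talia, Farah. That is 6.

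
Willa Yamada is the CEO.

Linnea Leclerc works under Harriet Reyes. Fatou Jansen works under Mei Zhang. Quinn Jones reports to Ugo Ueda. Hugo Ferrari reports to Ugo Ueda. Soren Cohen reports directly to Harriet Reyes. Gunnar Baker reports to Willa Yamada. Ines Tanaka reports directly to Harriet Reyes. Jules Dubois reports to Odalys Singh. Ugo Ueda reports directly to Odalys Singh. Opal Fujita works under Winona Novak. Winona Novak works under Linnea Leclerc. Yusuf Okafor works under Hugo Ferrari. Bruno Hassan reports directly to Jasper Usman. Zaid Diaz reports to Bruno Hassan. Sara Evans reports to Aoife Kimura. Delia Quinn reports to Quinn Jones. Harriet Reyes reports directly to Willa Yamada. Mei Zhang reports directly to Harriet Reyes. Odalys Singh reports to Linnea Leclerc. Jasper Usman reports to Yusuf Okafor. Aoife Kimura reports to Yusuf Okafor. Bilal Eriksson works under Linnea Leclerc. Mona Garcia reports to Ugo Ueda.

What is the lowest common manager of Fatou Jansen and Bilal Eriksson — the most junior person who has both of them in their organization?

Harriet Reyes

Fatou Jansen's chain of managers is Mei Zhang, Harriet Reyes, Willa Yamada. Bilal Eriksson's chain of managers is Linnea Leclerc, Harriet Reyes, Willa Yamada. The first manager that appears in both chains is Harriet Reyes.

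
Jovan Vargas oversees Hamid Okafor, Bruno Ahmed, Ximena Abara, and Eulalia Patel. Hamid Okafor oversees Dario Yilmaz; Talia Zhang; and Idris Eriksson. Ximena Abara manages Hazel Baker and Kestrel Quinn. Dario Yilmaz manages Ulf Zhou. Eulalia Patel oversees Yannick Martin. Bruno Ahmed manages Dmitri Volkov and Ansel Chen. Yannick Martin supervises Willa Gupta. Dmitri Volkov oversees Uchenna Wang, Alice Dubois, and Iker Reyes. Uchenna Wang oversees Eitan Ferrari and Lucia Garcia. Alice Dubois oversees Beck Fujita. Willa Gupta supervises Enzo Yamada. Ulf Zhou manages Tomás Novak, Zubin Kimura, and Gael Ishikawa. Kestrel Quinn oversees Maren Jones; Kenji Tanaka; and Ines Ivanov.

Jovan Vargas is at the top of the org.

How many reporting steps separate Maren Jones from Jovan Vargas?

3

Chain from Maren Jones up to Jovan Vargas: Maren Jones → Kestrel Quinn → Ximena Abara → Jovan Vargas. That is 3 steps up, so Maren Jones is 3 levels below Jovan Vargas.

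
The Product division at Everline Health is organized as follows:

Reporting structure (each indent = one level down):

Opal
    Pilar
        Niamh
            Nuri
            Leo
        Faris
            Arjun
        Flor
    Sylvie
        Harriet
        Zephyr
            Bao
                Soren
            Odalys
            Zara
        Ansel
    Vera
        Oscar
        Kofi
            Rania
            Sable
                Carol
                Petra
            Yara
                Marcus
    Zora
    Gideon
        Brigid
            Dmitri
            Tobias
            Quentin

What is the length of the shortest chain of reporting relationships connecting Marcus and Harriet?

Marcus is 4 levels below Opal, and Harriet is 2 levels below Opal (their lowest common manager). The shortest path runs up from Marcus to Opal and back down to Harriet: 4 + 2 = 6 links.

6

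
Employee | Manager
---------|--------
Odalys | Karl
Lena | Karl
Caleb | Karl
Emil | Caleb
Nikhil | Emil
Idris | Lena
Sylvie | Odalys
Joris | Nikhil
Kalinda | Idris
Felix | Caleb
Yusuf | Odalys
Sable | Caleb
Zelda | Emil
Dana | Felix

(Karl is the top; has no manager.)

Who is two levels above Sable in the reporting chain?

Sable reports to Caleb, and Caleb reports to Karl. So Sable's skip-level manager is Karl.

Karl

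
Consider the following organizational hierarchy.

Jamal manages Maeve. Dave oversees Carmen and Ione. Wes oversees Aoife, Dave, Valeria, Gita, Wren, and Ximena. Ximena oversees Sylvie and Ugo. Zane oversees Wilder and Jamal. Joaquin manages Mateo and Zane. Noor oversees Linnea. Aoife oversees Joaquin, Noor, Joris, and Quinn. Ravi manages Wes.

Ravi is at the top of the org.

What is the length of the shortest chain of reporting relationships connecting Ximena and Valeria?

Ximena is 1 level below Wes, and Valeria is 1 level below Wes (their lowest common manager). The shortest path runs up from Ximena to Wes and back down to Valeria: 1 + 1 = 2 links.

2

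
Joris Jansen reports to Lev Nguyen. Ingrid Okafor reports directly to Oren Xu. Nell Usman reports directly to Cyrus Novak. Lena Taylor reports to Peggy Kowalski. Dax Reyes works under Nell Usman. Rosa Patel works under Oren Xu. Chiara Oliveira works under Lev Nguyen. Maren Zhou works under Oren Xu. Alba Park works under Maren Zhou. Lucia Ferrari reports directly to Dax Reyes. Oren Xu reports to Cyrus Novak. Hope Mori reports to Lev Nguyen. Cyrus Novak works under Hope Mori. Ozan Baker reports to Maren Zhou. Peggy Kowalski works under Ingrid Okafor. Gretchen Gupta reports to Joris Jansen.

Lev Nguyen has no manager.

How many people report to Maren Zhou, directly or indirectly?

2

Maren Zhou directly manages Alba Park, Ozan Baker. Alba Park has no reports. Ozan Baker has no reports. So Maren Zhou's organization is 2 direct reports plus everyone under them: 1 + 1 = 2.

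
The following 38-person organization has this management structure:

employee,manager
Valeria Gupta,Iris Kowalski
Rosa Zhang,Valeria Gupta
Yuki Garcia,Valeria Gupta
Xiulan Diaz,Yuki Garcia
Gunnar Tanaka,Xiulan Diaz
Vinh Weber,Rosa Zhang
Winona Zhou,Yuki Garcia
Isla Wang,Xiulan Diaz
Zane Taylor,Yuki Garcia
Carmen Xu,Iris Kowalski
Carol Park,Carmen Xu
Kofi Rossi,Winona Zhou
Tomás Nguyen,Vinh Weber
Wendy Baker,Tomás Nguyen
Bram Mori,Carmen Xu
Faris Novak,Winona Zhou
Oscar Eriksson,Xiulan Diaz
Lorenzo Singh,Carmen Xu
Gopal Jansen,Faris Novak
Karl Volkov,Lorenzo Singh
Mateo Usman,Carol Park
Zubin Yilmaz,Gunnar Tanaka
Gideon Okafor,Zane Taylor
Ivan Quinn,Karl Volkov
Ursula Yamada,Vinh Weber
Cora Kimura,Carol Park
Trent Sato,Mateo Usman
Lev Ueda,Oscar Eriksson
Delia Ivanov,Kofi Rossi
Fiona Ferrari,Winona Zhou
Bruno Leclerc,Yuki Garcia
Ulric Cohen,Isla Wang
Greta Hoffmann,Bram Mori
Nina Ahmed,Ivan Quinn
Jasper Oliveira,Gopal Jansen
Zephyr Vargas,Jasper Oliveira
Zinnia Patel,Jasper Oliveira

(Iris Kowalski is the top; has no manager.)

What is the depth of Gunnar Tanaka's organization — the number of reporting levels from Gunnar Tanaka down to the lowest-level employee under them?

The longest chain under Gunnar Tanaka runs Gunnar Tanaka → Zubin Yilmaz, which is 1 level below Gunnar Tanaka.

1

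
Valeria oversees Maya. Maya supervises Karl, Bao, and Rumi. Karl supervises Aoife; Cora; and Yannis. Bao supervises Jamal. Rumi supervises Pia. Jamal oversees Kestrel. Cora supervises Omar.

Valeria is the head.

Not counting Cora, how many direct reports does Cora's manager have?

2

Cora reports to Karl. Karl's other direct reports are Aoife, Yannis — 2 peers.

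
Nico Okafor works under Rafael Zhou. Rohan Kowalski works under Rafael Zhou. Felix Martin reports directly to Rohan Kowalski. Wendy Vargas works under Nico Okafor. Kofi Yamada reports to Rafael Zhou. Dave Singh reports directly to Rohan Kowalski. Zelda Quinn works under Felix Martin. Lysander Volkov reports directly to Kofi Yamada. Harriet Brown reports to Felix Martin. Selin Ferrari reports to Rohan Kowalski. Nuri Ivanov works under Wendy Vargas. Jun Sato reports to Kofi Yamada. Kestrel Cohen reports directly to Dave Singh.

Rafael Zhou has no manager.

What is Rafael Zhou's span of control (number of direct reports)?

Rafael Zhou directly manages Nico Okafor, Rohan Kowalski, Kofi Yamada. That is 3 direct reports.

3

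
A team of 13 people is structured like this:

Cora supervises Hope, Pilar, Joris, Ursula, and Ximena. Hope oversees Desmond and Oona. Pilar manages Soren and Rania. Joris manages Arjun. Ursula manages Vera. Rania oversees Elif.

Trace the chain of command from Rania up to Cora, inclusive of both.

Rania -> Pilar -> Cora

Rania reports to Pilar. Pilar reports to Cora. Cora is at the top.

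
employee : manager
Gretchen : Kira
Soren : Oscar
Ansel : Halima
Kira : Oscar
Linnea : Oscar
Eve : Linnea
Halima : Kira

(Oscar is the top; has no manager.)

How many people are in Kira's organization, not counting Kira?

Kira directly manages Gretchen, Halima. Gretchen has no reports. Under Halima: Ansel (1). So Kira's organization is 2 direct reports plus everyone under them: 1 + 2 = 3.

3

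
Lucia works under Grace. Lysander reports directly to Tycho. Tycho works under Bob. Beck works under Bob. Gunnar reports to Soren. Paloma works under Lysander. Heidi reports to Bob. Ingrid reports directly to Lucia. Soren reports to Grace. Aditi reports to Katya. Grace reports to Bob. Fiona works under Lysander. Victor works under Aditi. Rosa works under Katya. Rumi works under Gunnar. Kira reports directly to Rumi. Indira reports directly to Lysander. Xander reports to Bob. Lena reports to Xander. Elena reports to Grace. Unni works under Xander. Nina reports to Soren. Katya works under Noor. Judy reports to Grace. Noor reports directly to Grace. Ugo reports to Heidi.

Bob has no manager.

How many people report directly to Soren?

Soren directly manages Gunnar, Nina. That is 2 direct reports.

2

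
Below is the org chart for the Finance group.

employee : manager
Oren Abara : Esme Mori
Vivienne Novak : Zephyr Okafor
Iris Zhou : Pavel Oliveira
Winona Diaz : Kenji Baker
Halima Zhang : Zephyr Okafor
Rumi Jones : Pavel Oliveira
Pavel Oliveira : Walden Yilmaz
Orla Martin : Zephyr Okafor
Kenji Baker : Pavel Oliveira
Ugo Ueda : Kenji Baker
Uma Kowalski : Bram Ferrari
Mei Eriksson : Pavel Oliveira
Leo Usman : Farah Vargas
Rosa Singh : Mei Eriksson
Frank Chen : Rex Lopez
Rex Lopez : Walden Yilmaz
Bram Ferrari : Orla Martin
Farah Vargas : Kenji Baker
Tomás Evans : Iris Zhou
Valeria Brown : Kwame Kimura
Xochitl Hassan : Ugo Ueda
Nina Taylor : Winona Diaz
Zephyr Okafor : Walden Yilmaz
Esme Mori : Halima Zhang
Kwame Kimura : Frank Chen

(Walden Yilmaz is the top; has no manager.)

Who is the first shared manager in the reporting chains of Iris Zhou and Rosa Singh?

Iris Zhou's chain of managers is Pavel Oliveira, Walden Yilmaz. Rosa Singh's chain of managers is Mei Eriksson, Pavel Oliveira, Walden Yilmaz. The first manager that appears in both chains is Pavel Oliveira.

Pavel Oliveira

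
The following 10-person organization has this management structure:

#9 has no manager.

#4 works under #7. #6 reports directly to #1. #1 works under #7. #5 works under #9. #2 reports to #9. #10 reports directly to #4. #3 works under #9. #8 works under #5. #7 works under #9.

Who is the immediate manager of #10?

#10 reports directly to #4.

#4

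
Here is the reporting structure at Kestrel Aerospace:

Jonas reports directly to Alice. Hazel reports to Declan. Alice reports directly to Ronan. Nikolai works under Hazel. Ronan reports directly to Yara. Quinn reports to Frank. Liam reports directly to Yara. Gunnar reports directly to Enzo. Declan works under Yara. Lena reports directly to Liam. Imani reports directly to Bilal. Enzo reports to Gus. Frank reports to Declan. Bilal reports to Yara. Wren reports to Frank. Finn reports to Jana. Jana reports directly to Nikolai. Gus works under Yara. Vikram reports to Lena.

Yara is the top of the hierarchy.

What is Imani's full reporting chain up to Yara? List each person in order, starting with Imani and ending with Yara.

Imani reports to Bilal. Bilal reports to Yara. Yara is at the top.

Imani -> Bilal -> Yara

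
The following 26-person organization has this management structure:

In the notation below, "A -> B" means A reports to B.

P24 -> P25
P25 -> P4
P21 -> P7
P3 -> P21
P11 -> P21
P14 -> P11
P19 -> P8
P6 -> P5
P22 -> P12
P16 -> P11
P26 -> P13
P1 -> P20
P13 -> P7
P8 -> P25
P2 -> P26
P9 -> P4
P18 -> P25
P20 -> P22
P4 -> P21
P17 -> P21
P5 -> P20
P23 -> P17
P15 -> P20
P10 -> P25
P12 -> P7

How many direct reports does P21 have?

P21 directly manages P4, P17, P11, P3. That is 4 direct reports.

4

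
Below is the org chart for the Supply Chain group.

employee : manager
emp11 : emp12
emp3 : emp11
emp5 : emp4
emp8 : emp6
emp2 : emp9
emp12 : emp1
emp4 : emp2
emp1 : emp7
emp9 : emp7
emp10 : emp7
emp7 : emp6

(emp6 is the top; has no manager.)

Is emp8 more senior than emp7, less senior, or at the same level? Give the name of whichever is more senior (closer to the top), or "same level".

same level

Both emp8 and emp7 are 1 level below emp6.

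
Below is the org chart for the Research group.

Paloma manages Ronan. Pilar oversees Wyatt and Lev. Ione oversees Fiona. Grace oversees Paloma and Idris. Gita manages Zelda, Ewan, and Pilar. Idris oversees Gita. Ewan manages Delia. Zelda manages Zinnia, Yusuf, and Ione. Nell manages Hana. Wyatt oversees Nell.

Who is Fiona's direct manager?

Fiona reports directly to Ione.

Ione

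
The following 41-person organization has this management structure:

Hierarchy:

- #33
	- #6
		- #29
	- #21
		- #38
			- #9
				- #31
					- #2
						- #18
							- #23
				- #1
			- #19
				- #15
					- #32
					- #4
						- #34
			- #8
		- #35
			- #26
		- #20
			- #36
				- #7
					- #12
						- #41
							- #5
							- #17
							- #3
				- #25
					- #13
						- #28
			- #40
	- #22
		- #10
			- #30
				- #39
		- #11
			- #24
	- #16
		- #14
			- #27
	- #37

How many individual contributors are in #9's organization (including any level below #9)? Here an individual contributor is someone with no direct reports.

The people in #9's organization with no one reporting to them are #1, #23. That is 2.

2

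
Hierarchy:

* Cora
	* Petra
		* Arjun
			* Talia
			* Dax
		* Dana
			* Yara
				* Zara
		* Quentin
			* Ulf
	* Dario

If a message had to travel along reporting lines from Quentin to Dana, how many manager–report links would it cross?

Quentin is 1 level below Petra, and Dana is 1 level below Petra (their lowest common manager). The shortest path runs up from Quentin to Petra and back down to Dana: 1 + 1 = 2 links.

2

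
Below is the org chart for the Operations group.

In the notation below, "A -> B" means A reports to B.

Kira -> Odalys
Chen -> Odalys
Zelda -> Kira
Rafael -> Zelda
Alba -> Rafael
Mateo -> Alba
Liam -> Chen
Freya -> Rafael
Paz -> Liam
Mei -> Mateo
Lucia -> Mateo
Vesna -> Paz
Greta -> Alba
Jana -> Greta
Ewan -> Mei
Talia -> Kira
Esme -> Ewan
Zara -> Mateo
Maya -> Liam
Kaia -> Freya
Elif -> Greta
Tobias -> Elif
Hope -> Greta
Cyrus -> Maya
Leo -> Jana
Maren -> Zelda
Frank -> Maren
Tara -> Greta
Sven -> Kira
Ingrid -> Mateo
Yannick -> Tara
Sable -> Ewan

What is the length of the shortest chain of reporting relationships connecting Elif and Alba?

2

Elif is in Alba's organization: the chain from Elif up to Alba is Elif → Greta → Alba, which is 2 links.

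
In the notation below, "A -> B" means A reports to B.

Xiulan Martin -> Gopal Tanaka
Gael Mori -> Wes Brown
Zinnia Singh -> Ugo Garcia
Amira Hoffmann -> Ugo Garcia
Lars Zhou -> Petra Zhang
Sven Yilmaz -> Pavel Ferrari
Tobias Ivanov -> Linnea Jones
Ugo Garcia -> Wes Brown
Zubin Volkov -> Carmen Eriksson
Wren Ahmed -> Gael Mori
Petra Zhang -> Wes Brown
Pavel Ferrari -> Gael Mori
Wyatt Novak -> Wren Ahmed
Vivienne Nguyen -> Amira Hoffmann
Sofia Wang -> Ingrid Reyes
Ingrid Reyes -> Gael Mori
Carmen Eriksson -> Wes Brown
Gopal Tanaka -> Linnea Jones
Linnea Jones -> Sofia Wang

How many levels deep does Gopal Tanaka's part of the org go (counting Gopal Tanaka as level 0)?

1

The longest chain under Gopal Tanaka runs Gopal Tanaka → Xiulan Martin, which is 1 level below Gopal Tanaka.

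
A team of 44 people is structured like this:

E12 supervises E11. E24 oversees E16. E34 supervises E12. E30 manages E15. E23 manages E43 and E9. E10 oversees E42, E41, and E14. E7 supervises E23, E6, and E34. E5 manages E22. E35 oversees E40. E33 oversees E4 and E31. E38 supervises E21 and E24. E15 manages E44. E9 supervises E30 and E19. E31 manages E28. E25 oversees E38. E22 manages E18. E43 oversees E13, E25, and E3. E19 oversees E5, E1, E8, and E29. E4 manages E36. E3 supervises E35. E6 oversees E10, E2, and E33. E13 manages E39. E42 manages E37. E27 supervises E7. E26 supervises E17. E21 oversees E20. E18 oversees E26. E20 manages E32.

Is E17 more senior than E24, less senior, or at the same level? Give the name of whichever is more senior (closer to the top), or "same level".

E24

E17 is 9 levels below E27; E24 is 6. E24 is higher.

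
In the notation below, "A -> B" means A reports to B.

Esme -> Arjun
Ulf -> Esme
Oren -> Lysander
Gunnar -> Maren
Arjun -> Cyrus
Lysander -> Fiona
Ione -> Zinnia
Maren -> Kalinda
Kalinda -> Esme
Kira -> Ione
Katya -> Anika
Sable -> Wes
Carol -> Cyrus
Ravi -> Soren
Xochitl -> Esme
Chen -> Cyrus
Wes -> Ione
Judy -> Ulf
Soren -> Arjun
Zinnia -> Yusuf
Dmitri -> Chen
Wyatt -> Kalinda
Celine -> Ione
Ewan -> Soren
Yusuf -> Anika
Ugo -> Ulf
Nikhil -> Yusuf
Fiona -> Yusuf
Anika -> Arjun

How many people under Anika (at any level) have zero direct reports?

6

The people in Anika's organization with no one reporting to them are Katya, Celine, Kira, Sable, Oren, Nikhil. That is 6.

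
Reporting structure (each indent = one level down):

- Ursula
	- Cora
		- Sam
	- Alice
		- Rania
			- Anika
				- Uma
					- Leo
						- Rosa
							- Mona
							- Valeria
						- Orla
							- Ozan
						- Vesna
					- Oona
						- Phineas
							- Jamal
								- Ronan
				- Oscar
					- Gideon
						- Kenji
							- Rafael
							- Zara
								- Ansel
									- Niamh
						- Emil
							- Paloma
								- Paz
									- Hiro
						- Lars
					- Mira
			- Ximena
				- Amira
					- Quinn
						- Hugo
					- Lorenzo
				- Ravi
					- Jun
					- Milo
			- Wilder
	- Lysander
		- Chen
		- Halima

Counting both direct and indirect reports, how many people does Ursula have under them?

42

Ursula directly manages Cora, Alice, Lysander. Under Cora: Sam (1). Under Alice: Rania, Wilder, Ximena, Ravi, Milo, Jun, Amira, Lorenzo, Quinn, Hugo, Anika, Oscar, Mira, Gideon, Lars, Emil, Paloma, Paz, Hiro, Kenji, Zara, Ansel, Niamh, Rafael, Uma, Oona, Phineas, Jamal, Ronan, Leo, Vesna, Orla, Ozan, Rosa, Valeria, Mona (36). Under Lysander: Halima, Chen (2). So Ursula's organization is 3 direct reports plus everyone under them: 2 + 37 + 3 = 42.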